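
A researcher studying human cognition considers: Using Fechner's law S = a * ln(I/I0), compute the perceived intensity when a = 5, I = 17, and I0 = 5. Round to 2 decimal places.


S = 5 * ln(17/5)
I/I0 = 3.4
ln(3.4) = 1.2238
S = 5 * 1.2238
= 6.12


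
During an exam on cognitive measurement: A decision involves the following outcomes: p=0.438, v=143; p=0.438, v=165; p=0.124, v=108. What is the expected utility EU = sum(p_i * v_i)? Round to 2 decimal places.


EU = sum(p_i * v_i)
0.438 * 143 = 62.634
0.438 * 165 = 72.27
0.124 * 108 = 13.392
EU = 62.634 + 72.27 + 13.392
= 148.30


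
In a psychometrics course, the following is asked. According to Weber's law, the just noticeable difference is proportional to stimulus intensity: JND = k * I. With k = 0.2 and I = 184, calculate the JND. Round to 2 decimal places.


JND = k * I
JND = 0.2 * 184
= 36.80


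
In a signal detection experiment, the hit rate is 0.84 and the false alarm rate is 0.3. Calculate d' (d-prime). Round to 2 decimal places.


d' = z(HR) - z(FAR)
z(0.84) = 0.9945
z(0.3) = -0.5244
d' = 0.9945 - -0.5244
= 1.52


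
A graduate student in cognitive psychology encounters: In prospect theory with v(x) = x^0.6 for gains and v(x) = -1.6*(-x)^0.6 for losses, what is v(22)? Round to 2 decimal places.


Since x = 22 >= 0, use v(x) = x^0.6
22^0.6 = 6.3893
v(22) = 6.39


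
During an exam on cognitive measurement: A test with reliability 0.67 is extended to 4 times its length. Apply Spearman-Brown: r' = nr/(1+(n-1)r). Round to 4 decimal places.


r_new = n*r / (1 + (n-1)*r)
Numerator = 4 * 0.67 = 2.68
Denominator = 1 + 3 * 0.67 = 3.01
r_new = 2.68 / 3.01
= 0.8904


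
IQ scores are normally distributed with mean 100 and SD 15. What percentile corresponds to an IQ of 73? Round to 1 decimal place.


z = (IQ - mean) / SD
z = (73 - 100) / 15 = -1.8
Percentile = Phi(-1.8) * 100
Phi(-1.8) = 0.03593
= 3.6


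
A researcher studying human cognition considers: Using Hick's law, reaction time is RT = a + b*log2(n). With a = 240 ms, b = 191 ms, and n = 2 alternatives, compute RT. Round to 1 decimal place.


RT = 240 + 191 * log2(2)
log2(2) = 1.0
RT = 240 + 191 * 1.0
= 240 + 191.0
= 431.0 ms


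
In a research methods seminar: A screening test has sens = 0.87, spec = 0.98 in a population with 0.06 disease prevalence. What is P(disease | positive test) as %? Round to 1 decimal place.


PPV = (sens * prev) / (sens * prev + (1-spec) * (1-prev))
Numerator = 0.87 * 0.06 = 0.0522
P(positive and no disease) = (1 - spec) * (1 - prev) = (1 - 0.98) * (1 - 0.06) = 0.0188
Denominator = 0.0522 + 0.0188 = 0.071
PPV = 0.0522 / 0.071 = 0.735211
As percentage = 73.5


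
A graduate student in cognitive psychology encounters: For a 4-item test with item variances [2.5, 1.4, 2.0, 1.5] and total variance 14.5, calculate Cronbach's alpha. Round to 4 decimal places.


alpha = (k/(k-1)) * (1 - sum(s_i^2)/s_total^2)
sum(item variances) = 7.4
k/(k-1) = 4/3 = 1.333333
1 - 7.4/14.5 = 1 - 0.510345 = 0.489655
alpha = 1.333333 * 0.489655
= 0.6529


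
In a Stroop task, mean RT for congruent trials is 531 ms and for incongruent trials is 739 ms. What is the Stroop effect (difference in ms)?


Stroop effect = RT(incongruent) - RT(congruent)
= 739 - 531
= 208 ms


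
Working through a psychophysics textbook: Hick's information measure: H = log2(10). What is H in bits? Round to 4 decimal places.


H = log2(n)
H = log2(10)
= 3.3219


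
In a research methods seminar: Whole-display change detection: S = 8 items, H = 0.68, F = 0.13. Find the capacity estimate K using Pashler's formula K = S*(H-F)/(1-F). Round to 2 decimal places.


K = S * (H - F) / (1 - F)
H - F = 0.55
1 - F = 0.87
K = 8 * 0.55 / 0.87
= 5.06


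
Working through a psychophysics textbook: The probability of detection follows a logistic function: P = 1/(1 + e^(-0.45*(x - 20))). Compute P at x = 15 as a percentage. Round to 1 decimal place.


P(x) = 1/(1 + e^(-0.45*(15 - 20)))
Exponent = -0.45 * -5 = 2.25
e^(2.25) = 9.487736
P = 1/(1 + 9.487736) = 0.095349
Percentage = 9.5


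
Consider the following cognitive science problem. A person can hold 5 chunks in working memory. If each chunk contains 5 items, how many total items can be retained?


Total items = chunks * items_per_chunk
= 5 * 5
= 25


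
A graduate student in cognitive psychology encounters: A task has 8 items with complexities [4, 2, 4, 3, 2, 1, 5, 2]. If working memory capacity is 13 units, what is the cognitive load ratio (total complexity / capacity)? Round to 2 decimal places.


Total complexity = 4 + 2 + 4 + 3 + 2 + 1 + 5 + 2 = 23
Load = total / capacity = 23 / 13
= 1.77


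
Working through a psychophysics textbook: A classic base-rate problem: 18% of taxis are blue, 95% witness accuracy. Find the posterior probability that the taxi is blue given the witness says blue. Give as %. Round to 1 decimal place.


P(blue | says blue) = P(says blue | blue)*P(blue) / [P(says blue | blue)*P(blue) + P(says blue | not blue)*P(not blue)]
Numerator = 0.95 * 0.18 = 0.171
False identification = 0.05 * 0.82 = 0.041
P = 0.171 / (0.171 + 0.041)
= 0.171 / 0.212
As percentage = 80.7


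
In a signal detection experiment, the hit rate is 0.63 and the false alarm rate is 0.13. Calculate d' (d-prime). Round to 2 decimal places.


d' = z(HR) - z(FAR)
z(0.63) = 0.3319
z(0.13) = -1.1264
d' = 0.3319 - -1.1264
= 1.46


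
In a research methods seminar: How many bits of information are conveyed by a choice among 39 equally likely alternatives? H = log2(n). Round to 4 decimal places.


H = log2(n)
H = log2(39)
= 5.2854


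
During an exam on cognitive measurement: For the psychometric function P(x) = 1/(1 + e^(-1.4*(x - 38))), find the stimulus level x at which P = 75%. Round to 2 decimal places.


At P = 0.75: 0.75 = 1/(1 + e^(-k*(x-x0)))
Solving: e^(-k*(x-x0)) = 1/3
x = x0 + ln(3)/k
ln(3) = 1.0986
x = 38 + 1.0986/1.4
= 38 + 0.7847
= 38.78


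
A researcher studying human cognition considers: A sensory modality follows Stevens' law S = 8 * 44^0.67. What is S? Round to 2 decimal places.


S = 8 * 44^0.67
44^0.67 = 12.6216
S = 8 * 12.6216
= 100.97


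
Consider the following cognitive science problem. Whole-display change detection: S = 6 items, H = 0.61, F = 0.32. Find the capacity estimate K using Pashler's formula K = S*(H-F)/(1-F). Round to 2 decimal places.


K = S * (H - F) / (1 - F)
H - F = 0.29
1 - F = 0.68
K = 6 * 0.29 / 0.68
= 2.56


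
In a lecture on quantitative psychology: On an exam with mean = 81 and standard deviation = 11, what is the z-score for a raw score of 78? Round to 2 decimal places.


z = (X - mu) / sigma
= (78 - 81) / 11
= -3 / 11
= -0.27


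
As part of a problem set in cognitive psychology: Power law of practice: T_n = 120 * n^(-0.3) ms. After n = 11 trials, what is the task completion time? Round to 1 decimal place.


T_n = 120 * 11^(-0.3)
11^(-0.3) = 0.48706
T_n = 120 * 0.48706
= 58.4 ms


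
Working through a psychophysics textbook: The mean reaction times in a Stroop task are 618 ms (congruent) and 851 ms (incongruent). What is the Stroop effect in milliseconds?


Stroop effect = RT(incongruent) - RT(congruent)
= 851 - 618
= 233 ms


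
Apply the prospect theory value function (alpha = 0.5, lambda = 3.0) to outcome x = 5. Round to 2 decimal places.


Since x = 5 >= 0, use v(x) = x^0.5
5^0.5 = 2.2361
v(5) = 2.24


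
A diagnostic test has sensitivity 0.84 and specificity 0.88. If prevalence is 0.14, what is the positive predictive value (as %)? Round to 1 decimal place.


PPV = (sens * prev) / (sens * prev + (1-spec) * (1-prev))
Numerator = 0.84 * 0.14 = 0.1176
P(positive and no disease) = (1 - spec) * (1 - prev) = (1 - 0.88) * (1 - 0.14) = 0.1032
Denominator = 0.1176 + 0.1032 = 0.2208
PPV = 0.1176 / 0.2208 = 0.532609
As percentage = 53.3


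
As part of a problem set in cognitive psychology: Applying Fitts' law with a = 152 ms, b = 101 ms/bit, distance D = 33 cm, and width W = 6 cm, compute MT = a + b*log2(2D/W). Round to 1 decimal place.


MT = 152 + 101 * log2(2*33/6)
2D/W = 11.0
log2(11.0) = 3.4594
MT = 152 + 101 * 3.4594
= 501.4 ms


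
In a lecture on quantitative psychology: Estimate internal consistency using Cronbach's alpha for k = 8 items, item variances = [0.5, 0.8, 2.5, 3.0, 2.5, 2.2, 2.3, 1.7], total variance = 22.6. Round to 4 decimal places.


alpha = (k/(k-1)) * (1 - sum(s_i^2)/s_total^2)
sum(item variances) = 15.5
k/(k-1) = 8/7 = 1.142857
1 - 15.5/22.6 = 1 - 0.685841 = 0.314159
alpha = 1.142857 * 0.314159
= 0.3590


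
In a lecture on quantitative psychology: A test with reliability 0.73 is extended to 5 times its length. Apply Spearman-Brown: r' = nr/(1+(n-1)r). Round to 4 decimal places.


r_new = n*r / (1 + (n-1)*r)
Numerator = 5 * 0.73 = 3.65
Denominator = 1 + 4 * 0.73 = 3.92
r_new = 3.65 / 3.92
= 0.9311


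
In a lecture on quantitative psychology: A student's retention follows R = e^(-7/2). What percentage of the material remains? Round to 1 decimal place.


R = e^(-t/S)
-t/S = -7/2 = -3.5
R = e^(-3.5) = 0.030197
Percentage = 0.030197 * 100
= 3.0


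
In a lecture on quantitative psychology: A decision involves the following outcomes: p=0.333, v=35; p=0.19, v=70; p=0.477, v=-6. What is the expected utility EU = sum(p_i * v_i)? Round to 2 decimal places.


EU = sum(p_i * v_i)
0.333 * 35 = 11.655
0.19 * 70 = 13.3
0.477 * -6 = -2.862
EU = 11.655 + 13.3 + -2.862
= 22.09


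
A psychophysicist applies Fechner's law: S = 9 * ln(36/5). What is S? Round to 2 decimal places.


S = 9 * ln(36/5)
I/I0 = 7.2
ln(7.2) = 1.9741
S = 9 * 1.9741
= 17.77


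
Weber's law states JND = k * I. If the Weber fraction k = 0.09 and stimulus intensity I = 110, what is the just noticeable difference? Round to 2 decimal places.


JND = k * I
JND = 0.09 * 110
= 9.90


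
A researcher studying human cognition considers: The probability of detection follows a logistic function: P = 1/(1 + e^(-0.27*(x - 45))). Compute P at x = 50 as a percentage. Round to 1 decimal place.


P(x) = 1/(1 + e^(-0.27*(50 - 45)))
Exponent = -0.27 * 5 = -1.35
e^(-1.35) = 0.25924
P = 1/(1 + 0.25924) = 0.79413
Percentage = 79.4


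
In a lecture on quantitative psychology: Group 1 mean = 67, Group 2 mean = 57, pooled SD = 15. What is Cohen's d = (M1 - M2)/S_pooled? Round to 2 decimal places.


Cohen's d = (M1 - M2) / S_pooled
= (67 - 57) / 15
= 10 / 15
= 0.67


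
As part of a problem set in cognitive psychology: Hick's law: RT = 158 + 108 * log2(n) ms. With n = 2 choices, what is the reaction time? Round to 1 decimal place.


RT = 158 + 108 * log2(2)
log2(2) = 1.0
RT = 158 + 108 * 1.0
= 158 + 108.0
= 266.0 ms


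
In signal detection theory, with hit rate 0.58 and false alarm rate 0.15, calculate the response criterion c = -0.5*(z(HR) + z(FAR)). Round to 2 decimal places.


c = -0.5 * (z(HR) + z(FAR))
z(0.58) = 0.2019
z(0.15) = -1.0364
c = -0.5 * (0.2019 + -1.0364)
= -0.5 * -0.8345
= 0.42


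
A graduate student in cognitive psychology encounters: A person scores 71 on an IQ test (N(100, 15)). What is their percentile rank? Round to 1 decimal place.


z = (IQ - mean) / SD
z = (71 - 100) / 15 = -1.9333
Percentile = Phi(-1.9333) * 100
Phi(-1.9333) = 0.0266
= 2.7


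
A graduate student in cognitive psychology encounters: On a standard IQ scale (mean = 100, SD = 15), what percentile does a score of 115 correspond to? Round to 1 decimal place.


z = (IQ - mean) / SD
z = (115 - 100) / 15 = 1.0
Percentile = Phi(1.0) * 100
Phi(1.0) = 0.841345
= 84.1


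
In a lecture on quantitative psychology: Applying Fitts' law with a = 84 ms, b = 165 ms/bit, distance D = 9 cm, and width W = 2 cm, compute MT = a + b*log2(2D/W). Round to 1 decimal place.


MT = 84 + 165 * log2(2*9/2)
2D/W = 9.0
log2(9.0) = 3.1699
MT = 84 + 165 * 3.1699
= 607.0 ms


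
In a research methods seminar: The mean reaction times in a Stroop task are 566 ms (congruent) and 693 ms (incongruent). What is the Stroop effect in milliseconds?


Stroop effect = RT(incongruent) - RT(congruent)
= 693 - 566
= 127 ms


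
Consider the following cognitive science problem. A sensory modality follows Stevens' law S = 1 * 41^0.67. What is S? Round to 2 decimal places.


S = 1 * 41^0.67
41^0.67 = 12.0383
S = 1 * 12.0383
= 12.04


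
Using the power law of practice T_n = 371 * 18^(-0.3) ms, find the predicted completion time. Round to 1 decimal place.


T_n = 371 * 18^(-0.3)
18^(-0.3) = 0.420163
T_n = 371 * 0.420163
= 155.9 ms


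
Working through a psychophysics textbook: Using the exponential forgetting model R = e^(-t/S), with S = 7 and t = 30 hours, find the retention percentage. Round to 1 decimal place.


R = e^(-t/S)
-t/S = -30/7 = -4.285714
R = e^(-4.285714) = 0.013764
Percentage = 0.013764 * 100
= 1.4


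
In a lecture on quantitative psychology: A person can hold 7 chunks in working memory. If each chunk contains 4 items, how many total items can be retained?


Total items = chunks * items_per_chunk
= 7 * 4
= 28


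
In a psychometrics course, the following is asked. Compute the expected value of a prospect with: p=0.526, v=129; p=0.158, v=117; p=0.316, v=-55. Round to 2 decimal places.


EU = sum(p_i * v_i)
0.526 * 129 = 67.854
0.158 * 117 = 18.486
0.316 * -55 = -17.38
EU = 67.854 + 18.486 + -17.38
= 68.96


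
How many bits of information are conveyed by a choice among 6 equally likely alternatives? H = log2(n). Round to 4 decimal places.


H = log2(n)
H = log2(6)
= 2.5850


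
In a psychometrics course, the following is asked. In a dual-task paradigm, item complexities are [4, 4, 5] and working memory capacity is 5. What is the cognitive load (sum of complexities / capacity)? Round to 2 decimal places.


Total complexity = 4 + 4 + 5 = 13
Load = total / capacity = 13 / 5
= 2.60


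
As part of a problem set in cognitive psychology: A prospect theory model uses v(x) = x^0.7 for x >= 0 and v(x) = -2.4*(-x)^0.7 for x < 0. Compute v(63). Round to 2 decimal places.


Since x = 63 >= 0, use v(x) = x^0.7
63^0.7 = 18.1777
v(63) = 18.18


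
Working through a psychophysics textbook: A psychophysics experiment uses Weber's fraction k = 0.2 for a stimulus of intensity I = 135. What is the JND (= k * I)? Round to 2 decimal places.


JND = k * I
JND = 0.2 * 135
= 27.00


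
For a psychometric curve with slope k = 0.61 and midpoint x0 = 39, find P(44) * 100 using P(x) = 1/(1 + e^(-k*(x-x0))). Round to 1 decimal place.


P(x) = 1/(1 + e^(-0.61*(44 - 39)))
Exponent = -0.61 * 5 = -3.05
e^(-3.05) = 0.047359
P = 1/(1 + 0.047359) = 0.954782
Percentage = 95.5


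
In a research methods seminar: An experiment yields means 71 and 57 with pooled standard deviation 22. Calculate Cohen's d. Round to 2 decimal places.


Cohen's d = (M1 - M2) / S_pooled
= (71 - 57) / 22
= 14 / 22
= 0.64


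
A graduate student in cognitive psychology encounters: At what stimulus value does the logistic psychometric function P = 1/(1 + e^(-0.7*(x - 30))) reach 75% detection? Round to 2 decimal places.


At P = 0.75: 0.75 = 1/(1 + e^(-k*(x-x0)))
Solving: e^(-k*(x-x0)) = 1/3
x = x0 + ln(3)/k
ln(3) = 1.0986
x = 30 + 1.0986/0.7
= 30 + 1.5694
= 31.57


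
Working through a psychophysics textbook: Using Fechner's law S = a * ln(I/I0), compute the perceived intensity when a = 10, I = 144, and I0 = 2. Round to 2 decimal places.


S = 10 * ln(144/2)
I/I0 = 72.0
ln(72.0) = 4.2767
S = 10 * 4.2767
= 42.77


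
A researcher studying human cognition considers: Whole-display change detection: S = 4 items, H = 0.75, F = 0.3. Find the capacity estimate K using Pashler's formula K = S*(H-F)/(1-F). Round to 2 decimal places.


K = S * (H - F) / (1 - F)
H - F = 0.45
1 - F = 0.7
K = 4 * 0.45 / 0.7
= 2.57


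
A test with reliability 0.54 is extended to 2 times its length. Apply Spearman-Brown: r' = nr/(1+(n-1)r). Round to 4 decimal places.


r_new = n*r / (1 + (n-1)*r)
Numerator = 2 * 0.54 = 1.08
Denominator = 1 + 1 * 0.54 = 1.54
r_new = 1.08 / 1.54
= 0.7013


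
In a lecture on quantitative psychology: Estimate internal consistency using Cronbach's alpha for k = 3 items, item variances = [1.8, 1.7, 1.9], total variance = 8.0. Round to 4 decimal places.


alpha = (k/(k-1)) * (1 - sum(s_i^2)/s_total^2)
sum(item variances) = 5.4
k/(k-1) = 3/2 = 1.5
1 - 5.4/8.0 = 1 - 0.675 = 0.325
alpha = 1.5 * 0.325
= 0.4875


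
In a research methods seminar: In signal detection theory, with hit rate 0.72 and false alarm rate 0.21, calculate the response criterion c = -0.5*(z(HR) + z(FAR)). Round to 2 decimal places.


c = -0.5 * (z(HR) + z(FAR))
z(0.72) = 0.5828
z(0.21) = -0.8064
c = -0.5 * (0.5828 + -0.8064)
= -0.5 * -0.2236
= 0.11


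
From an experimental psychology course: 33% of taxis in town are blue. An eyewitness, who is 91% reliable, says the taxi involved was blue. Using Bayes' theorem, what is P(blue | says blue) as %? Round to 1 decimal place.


P(blue | says blue) = P(says blue | blue)*P(blue) / [P(says blue | blue)*P(blue) + P(says blue | not blue)*P(not blue)]
Numerator = 0.91 * 0.33 = 0.3003
False identification = 0.09 * 0.67 = 0.0603
P = 0.3003 / (0.3003 + 0.0603)
= 0.3003 / 0.3606
As percentage = 83.3


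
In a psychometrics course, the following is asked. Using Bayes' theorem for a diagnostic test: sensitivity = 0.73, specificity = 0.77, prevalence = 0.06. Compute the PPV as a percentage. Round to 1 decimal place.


PPV = (sens * prev) / (sens * prev + (1-spec) * (1-prev))
Numerator = 0.73 * 0.06 = 0.0438
P(positive and no disease) = (1 - spec) * (1 - prev) = (1 - 0.77) * (1 - 0.06) = 0.2162
Denominator = 0.0438 + 0.2162 = 0.26
PPV = 0.0438 / 0.26 = 0.168462
As percentage = 16.8


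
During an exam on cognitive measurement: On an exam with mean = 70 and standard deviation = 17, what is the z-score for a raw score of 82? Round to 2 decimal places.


z = (X - mu) / sigma
= (82 - 70) / 17
= 12 / 17
= 0.71


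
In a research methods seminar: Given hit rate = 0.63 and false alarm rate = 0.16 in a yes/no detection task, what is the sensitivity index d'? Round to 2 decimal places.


d' = z(HR) - z(FAR)
z(0.63) = 0.3319
z(0.16) = -0.9945
d' = 0.3319 - -0.9945
= 1.33


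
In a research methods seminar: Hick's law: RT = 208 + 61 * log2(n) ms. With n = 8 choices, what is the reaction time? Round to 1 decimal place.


RT = 208 + 61 * log2(8)
log2(8) = 3.0
RT = 208 + 61 * 3.0
= 208 + 183.0
= 391.0 ms


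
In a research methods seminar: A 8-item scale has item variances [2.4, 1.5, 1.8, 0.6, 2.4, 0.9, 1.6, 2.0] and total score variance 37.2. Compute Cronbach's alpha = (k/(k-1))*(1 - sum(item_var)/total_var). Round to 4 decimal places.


alpha = (k/(k-1)) * (1 - sum(s_i^2)/s_total^2)
sum(item variances) = 13.2
k/(k-1) = 8/7 = 1.142857
1 - 13.2/37.2 = 1 - 0.354839 = 0.645161
alpha = 1.142857 * 0.645161
= 0.7373


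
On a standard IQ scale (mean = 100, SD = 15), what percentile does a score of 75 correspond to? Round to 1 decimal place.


z = (IQ - mean) / SD
z = (75 - 100) / 15 = -1.6667
Percentile = Phi(-1.6667) * 100
Phi(-1.6667) = 0.047787
= 4.8


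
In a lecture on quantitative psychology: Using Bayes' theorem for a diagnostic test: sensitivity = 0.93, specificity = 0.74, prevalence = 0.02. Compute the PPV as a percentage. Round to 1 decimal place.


PPV = (sens * prev) / (sens * prev + (1-spec) * (1-prev))
Numerator = 0.93 * 0.02 = 0.0186
P(positive and no disease) = (1 - spec) * (1 - prev) = (1 - 0.74) * (1 - 0.02) = 0.2548
Denominator = 0.0186 + 0.2548 = 0.2734
PPV = 0.0186 / 0.2734 = 0.068032
As percentage = 6.8


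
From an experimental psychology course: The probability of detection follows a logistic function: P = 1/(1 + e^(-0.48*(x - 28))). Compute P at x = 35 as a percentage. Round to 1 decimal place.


P(x) = 1/(1 + e^(-0.48*(35 - 28)))
Exponent = -0.48 * 7 = -3.36
e^(-3.36) = 0.034735
P = 1/(1 + 0.034735) = 0.966431
Percentage = 96.6


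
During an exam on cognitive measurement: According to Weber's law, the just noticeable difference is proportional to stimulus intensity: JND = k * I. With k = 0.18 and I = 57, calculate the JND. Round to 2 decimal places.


JND = k * I
JND = 0.18 * 57
= 10.26


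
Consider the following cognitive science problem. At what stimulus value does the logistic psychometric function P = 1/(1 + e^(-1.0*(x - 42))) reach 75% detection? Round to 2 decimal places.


At P = 0.75: 0.75 = 1/(1 + e^(-k*(x-x0)))
Solving: e^(-k*(x-x0)) = 1/3
x = x0 + ln(3)/k
ln(3) = 1.0986
x = 42 + 1.0986/1.0
= 42 + 1.0986
= 43.10


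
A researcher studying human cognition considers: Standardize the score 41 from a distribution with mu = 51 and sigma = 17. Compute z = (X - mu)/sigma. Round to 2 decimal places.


z = (X - mu) / sigma
= (41 - 51) / 17
= -10 / 17
= -0.59


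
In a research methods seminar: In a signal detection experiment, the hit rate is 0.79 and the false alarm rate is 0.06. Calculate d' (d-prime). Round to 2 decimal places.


d' = z(HR) - z(FAR)
z(0.79) = 0.8064
z(0.06) = -1.5548
d' = 0.8064 - -1.5548
= 2.36


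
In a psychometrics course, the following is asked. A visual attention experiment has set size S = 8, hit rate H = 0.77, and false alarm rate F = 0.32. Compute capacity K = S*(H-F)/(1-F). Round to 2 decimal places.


K = S * (H - F) / (1 - F)
H - F = 0.45
1 - F = 0.68
K = 8 * 0.45 / 0.68
= 5.29


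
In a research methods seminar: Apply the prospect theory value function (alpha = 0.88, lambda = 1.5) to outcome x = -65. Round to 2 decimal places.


Since x = -65 < 0, use v(x) = -lambda*(-x)^alpha
(-x) = 65
65^0.88 = 39.388
v(-65) = -1.5 * 39.388
= -59.08


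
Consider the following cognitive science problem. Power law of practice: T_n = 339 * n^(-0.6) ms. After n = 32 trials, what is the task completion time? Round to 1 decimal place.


T_n = 339 * 32^(-0.6)
32^(-0.6) = 0.125
T_n = 339 * 0.125
= 42.4 ms


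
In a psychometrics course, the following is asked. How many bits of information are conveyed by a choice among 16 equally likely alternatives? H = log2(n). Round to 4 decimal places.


H = log2(n)
H = log2(16)
= 4.0000


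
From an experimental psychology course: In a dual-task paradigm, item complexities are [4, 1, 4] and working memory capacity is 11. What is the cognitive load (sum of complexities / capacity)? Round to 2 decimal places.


Total complexity = 4 + 1 + 4 = 9
Load = total / capacity = 9 / 11
= 0.82


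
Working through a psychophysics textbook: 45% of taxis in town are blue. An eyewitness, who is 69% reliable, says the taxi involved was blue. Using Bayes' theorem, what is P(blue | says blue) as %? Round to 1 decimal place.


P(blue | says blue) = P(says blue | blue)*P(blue) / [P(says blue | blue)*P(blue) + P(says blue | not blue)*P(not blue)]
Numerator = 0.69 * 0.45 = 0.3105
False identification = 0.31 * 0.55 = 0.1705
P = 0.3105 / (0.3105 + 0.1705)
= 0.3105 / 0.481
As percentage = 64.6


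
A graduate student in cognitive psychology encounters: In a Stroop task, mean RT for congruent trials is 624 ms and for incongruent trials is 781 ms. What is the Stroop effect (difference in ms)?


Stroop effect = RT(incongruent) - RT(congruent)
= 781 - 624
= 157 ms


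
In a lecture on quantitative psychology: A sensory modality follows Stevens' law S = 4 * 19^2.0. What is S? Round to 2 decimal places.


S = 4 * 19^2.0
19^2.0 = 361.0
S = 4 * 361.0
= 1444.00


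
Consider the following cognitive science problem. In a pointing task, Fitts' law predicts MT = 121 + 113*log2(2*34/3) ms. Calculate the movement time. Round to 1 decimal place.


MT = 121 + 113 * log2(2*34/3)
2D/W = 22.666667
log2(22.666667) = 4.5025
MT = 121 + 113 * 4.5025
= 629.8 ms


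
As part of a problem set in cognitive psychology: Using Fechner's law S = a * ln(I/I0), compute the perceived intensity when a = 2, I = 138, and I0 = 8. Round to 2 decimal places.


S = 2 * ln(138/8)
I/I0 = 17.25
ln(17.25) = 2.8478
S = 2 * 2.8478
= 5.70


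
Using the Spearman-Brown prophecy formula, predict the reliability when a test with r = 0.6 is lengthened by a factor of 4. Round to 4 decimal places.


r_new = n*r / (1 + (n-1)*r)
Numerator = 4 * 0.6 = 2.4
Denominator = 1 + 3 * 0.6 = 2.8
r_new = 2.4 / 2.8
= 0.8571


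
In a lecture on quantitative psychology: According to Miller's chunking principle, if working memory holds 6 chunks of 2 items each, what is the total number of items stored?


Total items = chunks * items_per_chunk
= 6 * 2
= 12


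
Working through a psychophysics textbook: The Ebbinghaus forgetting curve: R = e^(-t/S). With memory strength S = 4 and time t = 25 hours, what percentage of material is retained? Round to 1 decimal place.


R = e^(-t/S)
-t/S = -25/4 = -6.25
R = e^(-6.25) = 0.00193
Percentage = 0.00193 * 100
= 0.2


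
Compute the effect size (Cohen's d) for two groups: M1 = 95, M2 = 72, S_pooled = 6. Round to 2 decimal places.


Cohen's d = (M1 - M2) / S_pooled
= (95 - 72) / 6
= 23 / 6
= 3.83


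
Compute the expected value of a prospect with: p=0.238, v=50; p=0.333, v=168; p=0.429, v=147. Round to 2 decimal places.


EU = sum(p_i * v_i)
0.238 * 50 = 11.9
0.333 * 168 = 55.944
0.429 * 147 = 63.063
EU = 11.9 + 55.944 + 63.063
= 130.91


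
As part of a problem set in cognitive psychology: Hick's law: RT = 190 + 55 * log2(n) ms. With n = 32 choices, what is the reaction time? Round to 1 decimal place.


RT = 190 + 55 * log2(32)
log2(32) = 5.0
RT = 190 + 55 * 5.0
= 190 + 275.0
= 465.0 ms


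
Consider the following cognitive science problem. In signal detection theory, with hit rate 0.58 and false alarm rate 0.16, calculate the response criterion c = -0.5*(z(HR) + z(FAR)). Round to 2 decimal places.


c = -0.5 * (z(HR) + z(FAR))
z(0.58) = 0.2019
z(0.16) = -0.9945
c = -0.5 * (0.2019 + -0.9945)
= -0.5 * -0.7926
= 0.40


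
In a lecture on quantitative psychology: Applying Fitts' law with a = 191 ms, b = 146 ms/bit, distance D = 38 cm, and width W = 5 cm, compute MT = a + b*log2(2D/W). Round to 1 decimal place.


MT = 191 + 146 * log2(2*38/5)
2D/W = 15.2
log2(15.2) = 3.926
MT = 191 + 146 * 3.926
= 764.2 ms


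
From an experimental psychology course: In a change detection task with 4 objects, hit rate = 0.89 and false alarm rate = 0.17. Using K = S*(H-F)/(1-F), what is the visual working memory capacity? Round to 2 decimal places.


K = S * (H - F) / (1 - F)
H - F = 0.72
1 - F = 0.83
K = 4 * 0.72 / 0.83
= 3.47


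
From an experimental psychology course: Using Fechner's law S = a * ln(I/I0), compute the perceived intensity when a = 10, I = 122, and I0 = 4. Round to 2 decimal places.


S = 10 * ln(122/4)
I/I0 = 30.5
ln(30.5) = 3.4177
S = 10 * 3.4177
= 34.18


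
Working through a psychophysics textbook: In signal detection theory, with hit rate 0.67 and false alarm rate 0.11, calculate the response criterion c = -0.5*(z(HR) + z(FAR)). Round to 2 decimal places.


c = -0.5 * (z(HR) + z(FAR))
z(0.67) = 0.4399
z(0.11) = -1.2265
c = -0.5 * (0.4399 + -1.2265)
= -0.5 * -0.7866
= 0.39


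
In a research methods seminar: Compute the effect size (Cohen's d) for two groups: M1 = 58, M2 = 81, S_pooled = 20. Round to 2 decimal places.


Cohen's d = (M1 - M2) / S_pooled
= (58 - 81) / 20
= -23 / 20
= -1.15


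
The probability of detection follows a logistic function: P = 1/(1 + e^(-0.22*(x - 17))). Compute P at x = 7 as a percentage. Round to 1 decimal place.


P(x) = 1/(1 + e^(-0.22*(7 - 17)))
Exponent = -0.22 * -10 = 2.2
e^(2.2) = 9.025013
P = 1/(1 + 9.025013) = 0.09975
Percentage = 10.0


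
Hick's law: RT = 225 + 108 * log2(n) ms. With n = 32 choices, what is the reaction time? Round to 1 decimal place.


RT = 225 + 108 * log2(32)
log2(32) = 5.0
RT = 225 + 108 * 5.0
= 225 + 540.0
= 765.0 ms


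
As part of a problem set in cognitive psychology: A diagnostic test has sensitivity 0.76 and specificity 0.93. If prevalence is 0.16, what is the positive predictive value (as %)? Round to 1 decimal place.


PPV = (sens * prev) / (sens * prev + (1-spec) * (1-prev))
Numerator = 0.76 * 0.16 = 0.1216
P(positive and no disease) = (1 - spec) * (1 - prev) = (1 - 0.93) * (1 - 0.16) = 0.0588
Denominator = 0.1216 + 0.0588 = 0.1804
PPV = 0.1216 / 0.1804 = 0.674058
As percentage = 67.4


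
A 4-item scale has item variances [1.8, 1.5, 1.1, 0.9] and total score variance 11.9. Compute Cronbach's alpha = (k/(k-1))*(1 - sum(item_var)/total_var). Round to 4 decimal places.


alpha = (k/(k-1)) * (1 - sum(s_i^2)/s_total^2)
sum(item variances) = 5.3
k/(k-1) = 4/3 = 1.333333
1 - 5.3/11.9 = 1 - 0.445378 = 0.554622
alpha = 1.333333 * 0.554622
= 0.7395


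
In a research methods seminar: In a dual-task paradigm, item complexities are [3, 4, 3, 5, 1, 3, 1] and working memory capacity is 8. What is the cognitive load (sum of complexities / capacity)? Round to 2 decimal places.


Total complexity = 3 + 4 + 3 + 5 + 1 + 3 + 1 = 20
Load = total / capacity = 20 / 8
= 2.50


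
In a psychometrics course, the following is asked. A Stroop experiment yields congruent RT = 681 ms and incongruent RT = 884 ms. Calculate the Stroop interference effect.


Stroop effect = RT(incongruent) - RT(congruent)
= 884 - 681
= 203 ms


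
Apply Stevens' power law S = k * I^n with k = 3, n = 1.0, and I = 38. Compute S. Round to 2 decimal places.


S = 3 * 38^1.0
38^1.0 = 38.0
S = 3 * 38.0
= 114.00


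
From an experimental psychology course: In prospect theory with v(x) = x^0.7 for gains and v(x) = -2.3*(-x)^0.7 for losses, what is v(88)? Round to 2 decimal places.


Since x = 88 >= 0, use v(x) = x^0.7
88^0.7 = 22.9688
v(88) = 22.97


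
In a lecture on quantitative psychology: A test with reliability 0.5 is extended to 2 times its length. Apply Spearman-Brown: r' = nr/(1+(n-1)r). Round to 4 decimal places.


r_new = n*r / (1 + (n-1)*r)
Numerator = 2 * 0.5 = 1.0
Denominator = 1 + 1 * 0.5 = 1.5
r_new = 1.0 / 1.5
= 0.6667


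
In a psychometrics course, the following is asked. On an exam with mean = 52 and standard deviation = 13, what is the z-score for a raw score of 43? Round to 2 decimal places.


z = (X - mu) / sigma
= (43 - 52) / 13
= -9 / 13
= -0.69


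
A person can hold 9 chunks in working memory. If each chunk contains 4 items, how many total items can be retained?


Total items = chunks * items_per_chunk
= 9 * 4
= 36


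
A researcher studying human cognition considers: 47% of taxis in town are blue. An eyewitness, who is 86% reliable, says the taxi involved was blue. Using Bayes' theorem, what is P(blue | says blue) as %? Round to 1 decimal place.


P(blue | says blue) = P(says blue | blue)*P(blue) / [P(says blue | blue)*P(blue) + P(says blue | not blue)*P(not blue)]
Numerator = 0.86 * 0.47 = 0.4042
False identification = 0.14 * 0.53 = 0.0742
P = 0.4042 / (0.4042 + 0.0742)
= 0.4042 / 0.4784
As percentage = 84.5


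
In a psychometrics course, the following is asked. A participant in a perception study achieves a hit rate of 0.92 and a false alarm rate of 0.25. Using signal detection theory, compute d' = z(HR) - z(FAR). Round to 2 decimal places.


d' = z(HR) - z(FAR)
z(0.92) = 1.4051
z(0.25) = -0.6745
d' = 1.4051 - -0.6745
= 2.08


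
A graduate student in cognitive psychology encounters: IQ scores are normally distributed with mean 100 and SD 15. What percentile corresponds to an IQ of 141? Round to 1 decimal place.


z = (IQ - mean) / SD
z = (141 - 100) / 15 = 2.7333
Percentile = Phi(2.7333) * 100
Phi(2.7333) = 0.996865
= 99.7


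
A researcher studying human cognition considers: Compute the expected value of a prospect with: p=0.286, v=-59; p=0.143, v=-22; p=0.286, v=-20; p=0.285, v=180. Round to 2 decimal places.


EU = sum(p_i * v_i)
0.286 * -59 = -16.874
0.143 * -22 = -3.146
0.286 * -20 = -5.72
0.285 * 180 = 51.3
EU = -16.874 + -3.146 + -5.72 + 51.3
= 25.56


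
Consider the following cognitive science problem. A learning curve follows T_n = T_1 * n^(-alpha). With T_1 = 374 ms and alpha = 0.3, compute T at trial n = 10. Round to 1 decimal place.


T_n = 374 * 10^(-0.3)
10^(-0.3) = 0.501187
T_n = 374 * 0.501187
= 187.4 ms


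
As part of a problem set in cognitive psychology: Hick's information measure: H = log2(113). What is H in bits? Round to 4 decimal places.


H = log2(n)
H = log2(113)
= 6.8202


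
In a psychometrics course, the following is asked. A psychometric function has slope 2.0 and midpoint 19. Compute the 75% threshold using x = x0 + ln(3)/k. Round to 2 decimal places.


At P = 0.75: 0.75 = 1/(1 + e^(-k*(x-x0)))
Solving: e^(-k*(x-x0)) = 1/3
x = x0 + ln(3)/k
ln(3) = 1.0986
x = 19 + 1.0986/2.0
= 19 + 0.5493
= 19.55


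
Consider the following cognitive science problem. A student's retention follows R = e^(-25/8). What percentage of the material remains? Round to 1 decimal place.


R = e^(-t/S)
-t/S = -25/8 = -3.125
R = e^(-3.125) = 0.043937
Percentage = 0.043937 * 100
= 4.4


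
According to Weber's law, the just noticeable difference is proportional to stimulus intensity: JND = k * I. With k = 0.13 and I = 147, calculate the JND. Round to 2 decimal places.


JND = k * I
JND = 0.13 * 147
= 19.11


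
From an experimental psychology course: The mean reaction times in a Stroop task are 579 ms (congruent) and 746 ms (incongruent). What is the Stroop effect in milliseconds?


Stroop effect = RT(incongruent) - RT(congruent)
= 746 - 579
= 167 ms


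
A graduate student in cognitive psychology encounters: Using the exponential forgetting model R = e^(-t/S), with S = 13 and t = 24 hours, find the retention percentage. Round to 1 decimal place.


R = e^(-t/S)
-t/S = -24/13 = -1.846154
R = e^(-1.846154) = 0.157843
Percentage = 0.157843 * 100
= 15.8


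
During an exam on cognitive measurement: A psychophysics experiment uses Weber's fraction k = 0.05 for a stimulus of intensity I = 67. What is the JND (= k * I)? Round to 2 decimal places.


JND = k * I
JND = 0.05 * 67
= 3.35


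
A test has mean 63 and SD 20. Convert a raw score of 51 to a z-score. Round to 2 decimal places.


z = (X - mu) / sigma
= (51 - 63) / 20
= -12 / 20
= -0.60


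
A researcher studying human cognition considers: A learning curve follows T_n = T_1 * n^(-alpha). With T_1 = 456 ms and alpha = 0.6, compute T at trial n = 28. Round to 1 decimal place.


T_n = 456 * 28^(-0.6)
28^(-0.6) = 0.135427
T_n = 456 * 0.135427
= 61.8 ms


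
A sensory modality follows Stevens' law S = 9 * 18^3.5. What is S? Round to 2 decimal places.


S = 9 * 18^3.5
18^3.5 = 24743.0805
S = 9 * 24743.0805
= 222687.72


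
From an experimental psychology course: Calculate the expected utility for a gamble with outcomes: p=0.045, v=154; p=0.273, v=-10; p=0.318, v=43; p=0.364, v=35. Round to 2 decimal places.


EU = sum(p_i * v_i)
0.045 * 154 = 6.93
0.273 * -10 = -2.73
0.318 * 43 = 13.674
0.364 * 35 = 12.74
EU = 6.93 + -2.73 + 13.674 + 12.74
= 30.61


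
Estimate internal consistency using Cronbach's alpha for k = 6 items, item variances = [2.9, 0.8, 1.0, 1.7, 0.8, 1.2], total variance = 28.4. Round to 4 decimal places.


alpha = (k/(k-1)) * (1 - sum(s_i^2)/s_total^2)
sum(item variances) = 8.4
k/(k-1) = 6/5 = 1.2
1 - 8.4/28.4 = 1 - 0.295775 = 0.704225
alpha = 1.2 * 0.704225
= 0.8451


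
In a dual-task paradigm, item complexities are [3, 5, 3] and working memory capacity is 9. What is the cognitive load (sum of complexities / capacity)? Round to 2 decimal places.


Total complexity = 3 + 5 + 3 = 11
Load = total / capacity = 11 / 9
= 1.22


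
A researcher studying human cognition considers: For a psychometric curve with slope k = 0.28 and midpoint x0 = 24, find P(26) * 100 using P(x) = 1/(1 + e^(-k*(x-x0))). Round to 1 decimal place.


P(x) = 1/(1 + e^(-0.28*(26 - 24)))
Exponent = -0.28 * 2 = -0.56
e^(-0.56) = 0.571209
P = 1/(1 + 0.571209) = 0.636453
Percentage = 63.6


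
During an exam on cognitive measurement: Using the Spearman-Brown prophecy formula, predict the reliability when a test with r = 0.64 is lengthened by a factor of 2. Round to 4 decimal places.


r_new = n*r / (1 + (n-1)*r)
Numerator = 2 * 0.64 = 1.28
Denominator = 1 + 1 * 0.64 = 1.64
r_new = 1.28 / 1.64
= 0.7805


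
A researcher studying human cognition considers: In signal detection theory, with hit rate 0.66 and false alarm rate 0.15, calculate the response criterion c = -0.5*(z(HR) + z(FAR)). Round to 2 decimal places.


c = -0.5 * (z(HR) + z(FAR))
z(0.66) = 0.4125
z(0.15) = -1.0364
c = -0.5 * (0.4125 + -1.0364)
= -0.5 * -0.6239
= 0.31


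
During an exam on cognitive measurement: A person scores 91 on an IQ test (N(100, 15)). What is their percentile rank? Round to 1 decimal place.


z = (IQ - mean) / SD
z = (91 - 100) / 15 = -0.6
Percentile = Phi(-0.6) * 100
Phi(-0.6) = 0.274253
= 27.4


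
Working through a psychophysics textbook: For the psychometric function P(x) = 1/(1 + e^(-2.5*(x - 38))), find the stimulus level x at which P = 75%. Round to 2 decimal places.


At P = 0.75: 0.75 = 1/(1 + e^(-k*(x-x0)))
Solving: e^(-k*(x-x0)) = 1/3
x = x0 + ln(3)/k
ln(3) = 1.0986
x = 38 + 1.0986/2.5
= 38 + 0.4394
= 38.44


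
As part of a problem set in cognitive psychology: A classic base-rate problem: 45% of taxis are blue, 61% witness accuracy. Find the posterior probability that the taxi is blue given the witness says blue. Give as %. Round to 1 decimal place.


P(blue | says blue) = P(says blue | blue)*P(blue) / [P(says blue | blue)*P(blue) + P(says blue | not blue)*P(not blue)]
Numerator = 0.61 * 0.45 = 0.2745
False identification = 0.39 * 0.55 = 0.2145
P = 0.2745 / (0.2745 + 0.2145)
= 0.2745 / 0.489
As percentage = 56.1


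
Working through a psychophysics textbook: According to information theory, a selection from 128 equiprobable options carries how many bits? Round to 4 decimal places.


H = log2(n)
H = log2(128)
= 7.0000


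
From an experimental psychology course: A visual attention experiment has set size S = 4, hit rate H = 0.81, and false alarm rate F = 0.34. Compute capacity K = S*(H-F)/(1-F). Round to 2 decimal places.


K = S * (H - F) / (1 - F)
H - F = 0.47
1 - F = 0.66
K = 4 * 0.47 / 0.66
= 2.85


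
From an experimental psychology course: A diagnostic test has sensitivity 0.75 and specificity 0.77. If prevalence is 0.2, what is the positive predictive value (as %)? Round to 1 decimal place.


PPV = (sens * prev) / (sens * prev + (1-spec) * (1-prev))
Numerator = 0.75 * 0.2 = 0.15
P(positive and no disease) = (1 - spec) * (1 - prev) = (1 - 0.77) * (1 - 0.2) = 0.184
Denominator = 0.15 + 0.184 = 0.334
PPV = 0.15 / 0.334 = 0.449102
As percentage = 44.9


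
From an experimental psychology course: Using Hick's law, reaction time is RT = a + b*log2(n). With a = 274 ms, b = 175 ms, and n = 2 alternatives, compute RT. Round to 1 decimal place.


RT = 274 + 175 * log2(2)
log2(2) = 1.0
RT = 274 + 175 * 1.0
= 274 + 175.0
= 449.0 ms


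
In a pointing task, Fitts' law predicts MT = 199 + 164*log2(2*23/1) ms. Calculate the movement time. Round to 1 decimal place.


MT = 199 + 164 * log2(2*23/1)
2D/W = 46.0
log2(46.0) = 5.5236
MT = 199 + 164 * 5.5236
= 1104.9 ms


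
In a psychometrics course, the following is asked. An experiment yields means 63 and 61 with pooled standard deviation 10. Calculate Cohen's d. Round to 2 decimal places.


Cohen's d = (M1 - M2) / S_pooled
= (63 - 61) / 10
= 2 / 10
= 0.20


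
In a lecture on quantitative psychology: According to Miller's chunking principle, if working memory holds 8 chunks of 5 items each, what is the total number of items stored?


Total items = chunks * items_per_chunk
= 8 * 5
= 40


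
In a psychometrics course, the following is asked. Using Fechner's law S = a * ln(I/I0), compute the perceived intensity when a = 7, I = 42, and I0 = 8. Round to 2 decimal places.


S = 7 * ln(42/8)
I/I0 = 5.25
ln(5.25) = 1.6582
S = 7 * 1.6582
= 11.61
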